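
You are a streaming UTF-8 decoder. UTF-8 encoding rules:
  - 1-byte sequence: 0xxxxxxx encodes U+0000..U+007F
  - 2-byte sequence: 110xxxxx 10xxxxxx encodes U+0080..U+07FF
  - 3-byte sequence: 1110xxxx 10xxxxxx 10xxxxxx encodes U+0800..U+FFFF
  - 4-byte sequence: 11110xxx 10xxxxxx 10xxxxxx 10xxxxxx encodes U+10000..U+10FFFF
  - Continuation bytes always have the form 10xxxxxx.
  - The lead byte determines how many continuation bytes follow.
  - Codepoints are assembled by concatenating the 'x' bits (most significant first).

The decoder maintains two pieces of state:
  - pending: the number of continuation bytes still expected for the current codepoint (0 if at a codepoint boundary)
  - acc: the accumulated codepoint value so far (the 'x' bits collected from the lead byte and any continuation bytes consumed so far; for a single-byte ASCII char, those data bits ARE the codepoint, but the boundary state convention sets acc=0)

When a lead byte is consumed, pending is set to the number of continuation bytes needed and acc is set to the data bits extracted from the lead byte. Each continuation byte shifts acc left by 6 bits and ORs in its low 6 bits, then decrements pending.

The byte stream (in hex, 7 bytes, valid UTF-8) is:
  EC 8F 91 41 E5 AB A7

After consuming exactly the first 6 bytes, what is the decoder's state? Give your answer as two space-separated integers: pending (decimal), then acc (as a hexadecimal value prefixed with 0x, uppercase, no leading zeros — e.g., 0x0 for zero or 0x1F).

Byte[0]=EC: 3-byte lead. pending=2, acc=0xC
Byte[1]=8F: continuation. acc=(acc<<6)|0x0F=0x30F, pending=1
Byte[2]=91: continuation. acc=(acc<<6)|0x11=0xC3D1, pending=0
Byte[3]=41: 1-byte. pending=0, acc=0x0
Byte[4]=E5: 3-byte lead. pending=2, acc=0x5
Byte[5]=AB: continuation. acc=(acc<<6)|0x2B=0x16B, pending=1

Answer: 1 0x16B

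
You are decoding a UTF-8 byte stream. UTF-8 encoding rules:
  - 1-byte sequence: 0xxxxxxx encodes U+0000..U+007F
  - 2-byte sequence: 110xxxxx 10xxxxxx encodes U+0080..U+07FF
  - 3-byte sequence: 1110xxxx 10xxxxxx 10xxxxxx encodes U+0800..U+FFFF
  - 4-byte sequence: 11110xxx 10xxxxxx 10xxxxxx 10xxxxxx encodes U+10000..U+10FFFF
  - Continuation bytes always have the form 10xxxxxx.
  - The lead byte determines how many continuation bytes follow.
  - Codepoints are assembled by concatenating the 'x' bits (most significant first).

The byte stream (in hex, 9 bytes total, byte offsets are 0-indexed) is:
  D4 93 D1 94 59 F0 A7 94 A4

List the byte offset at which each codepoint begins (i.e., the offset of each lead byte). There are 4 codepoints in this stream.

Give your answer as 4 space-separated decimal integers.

Byte[0]=D4: 2-byte lead, need 1 cont bytes. acc=0x14
Byte[1]=93: continuation. acc=(acc<<6)|0x13=0x513
Completed: cp=U+0513 (starts at byte 0)
Byte[2]=D1: 2-byte lead, need 1 cont bytes. acc=0x11
Byte[3]=94: continuation. acc=(acc<<6)|0x14=0x454
Completed: cp=U+0454 (starts at byte 2)
Byte[4]=59: 1-byte ASCII. cp=U+0059
Byte[5]=F0: 4-byte lead, need 3 cont bytes. acc=0x0
Byte[6]=A7: continuation. acc=(acc<<6)|0x27=0x27
Byte[7]=94: continuation. acc=(acc<<6)|0x14=0x9D4
Byte[8]=A4: continuation. acc=(acc<<6)|0x24=0x27524
Completed: cp=U+27524 (starts at byte 5)

Answer: 0 2 4 5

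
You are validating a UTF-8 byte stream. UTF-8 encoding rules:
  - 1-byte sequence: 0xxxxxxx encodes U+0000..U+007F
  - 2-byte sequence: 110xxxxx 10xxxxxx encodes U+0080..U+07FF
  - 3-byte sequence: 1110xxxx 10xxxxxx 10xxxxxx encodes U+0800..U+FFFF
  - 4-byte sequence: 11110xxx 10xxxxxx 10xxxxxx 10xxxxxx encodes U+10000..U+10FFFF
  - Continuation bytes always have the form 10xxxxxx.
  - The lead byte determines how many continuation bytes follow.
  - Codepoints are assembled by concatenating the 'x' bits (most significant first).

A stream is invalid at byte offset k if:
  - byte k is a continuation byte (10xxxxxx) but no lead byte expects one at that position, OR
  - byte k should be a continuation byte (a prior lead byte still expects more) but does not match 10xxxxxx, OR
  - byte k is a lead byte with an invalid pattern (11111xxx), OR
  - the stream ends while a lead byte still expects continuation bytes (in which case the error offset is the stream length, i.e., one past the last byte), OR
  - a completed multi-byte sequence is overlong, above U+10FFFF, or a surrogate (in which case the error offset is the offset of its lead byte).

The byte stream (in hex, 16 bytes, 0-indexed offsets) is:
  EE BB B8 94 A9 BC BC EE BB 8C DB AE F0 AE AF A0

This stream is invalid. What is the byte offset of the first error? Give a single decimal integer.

Answer: 3

Derivation:
Byte[0]=EE: 3-byte lead, need 2 cont bytes. acc=0xE
Byte[1]=BB: continuation. acc=(acc<<6)|0x3B=0x3BB
Byte[2]=B8: continuation. acc=(acc<<6)|0x38=0xEEF8
Completed: cp=U+EEF8 (starts at byte 0)
Byte[3]=94: INVALID lead byte (not 0xxx/110x/1110/11110)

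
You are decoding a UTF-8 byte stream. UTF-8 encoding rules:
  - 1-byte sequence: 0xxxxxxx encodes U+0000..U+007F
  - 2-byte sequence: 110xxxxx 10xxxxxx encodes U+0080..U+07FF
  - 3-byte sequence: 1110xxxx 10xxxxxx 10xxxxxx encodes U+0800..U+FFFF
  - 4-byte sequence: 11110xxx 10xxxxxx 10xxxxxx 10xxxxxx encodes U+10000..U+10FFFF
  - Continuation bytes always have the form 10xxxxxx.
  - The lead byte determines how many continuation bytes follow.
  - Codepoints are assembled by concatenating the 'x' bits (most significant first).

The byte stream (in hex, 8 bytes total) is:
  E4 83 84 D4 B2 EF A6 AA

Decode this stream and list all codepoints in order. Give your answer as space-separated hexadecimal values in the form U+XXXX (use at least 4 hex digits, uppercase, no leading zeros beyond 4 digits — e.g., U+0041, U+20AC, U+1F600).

Answer: U+40C4 U+0532 U+F9AA

Derivation:
Byte[0]=E4: 3-byte lead, need 2 cont bytes. acc=0x4
Byte[1]=83: continuation. acc=(acc<<6)|0x03=0x103
Byte[2]=84: continuation. acc=(acc<<6)|0x04=0x40C4
Completed: cp=U+40C4 (starts at byte 0)
Byte[3]=D4: 2-byte lead, need 1 cont bytes. acc=0x14
Byte[4]=B2: continuation. acc=(acc<<6)|0x32=0x532
Completed: cp=U+0532 (starts at byte 3)
Byte[5]=EF: 3-byte lead, need 2 cont bytes. acc=0xF
Byte[6]=A6: continuation. acc=(acc<<6)|0x26=0x3E6
Byte[7]=AA: continuation. acc=(acc<<6)|0x2A=0xF9AA
Completed: cp=U+F9AA (starts at byte 5)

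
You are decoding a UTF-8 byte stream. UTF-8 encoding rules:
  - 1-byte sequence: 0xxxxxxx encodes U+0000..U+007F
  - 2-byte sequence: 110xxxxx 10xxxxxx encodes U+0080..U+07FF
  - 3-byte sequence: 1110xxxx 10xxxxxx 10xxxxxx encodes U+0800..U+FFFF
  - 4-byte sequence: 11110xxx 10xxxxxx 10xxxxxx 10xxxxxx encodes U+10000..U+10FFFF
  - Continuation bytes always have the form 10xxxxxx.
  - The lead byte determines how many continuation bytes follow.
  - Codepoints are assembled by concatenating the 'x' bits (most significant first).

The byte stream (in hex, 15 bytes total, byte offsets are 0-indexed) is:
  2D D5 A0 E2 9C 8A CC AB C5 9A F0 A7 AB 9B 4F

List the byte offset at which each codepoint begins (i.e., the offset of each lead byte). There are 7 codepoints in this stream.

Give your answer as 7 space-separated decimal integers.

Byte[0]=2D: 1-byte ASCII. cp=U+002D
Byte[1]=D5: 2-byte lead, need 1 cont bytes. acc=0x15
Byte[2]=A0: continuation. acc=(acc<<6)|0x20=0x560
Completed: cp=U+0560 (starts at byte 1)
Byte[3]=E2: 3-byte lead, need 2 cont bytes. acc=0x2
Byte[4]=9C: continuation. acc=(acc<<6)|0x1C=0x9C
Byte[5]=8A: continuation. acc=(acc<<6)|0x0A=0x270A
Completed: cp=U+270A (starts at byte 3)
Byte[6]=CC: 2-byte lead, need 1 cont bytes. acc=0xC
Byte[7]=AB: continuation. acc=(acc<<6)|0x2B=0x32B
Completed: cp=U+032B (starts at byte 6)
Byte[8]=C5: 2-byte lead, need 1 cont bytes. acc=0x5
Byte[9]=9A: continuation. acc=(acc<<6)|0x1A=0x15A
Completed: cp=U+015A (starts at byte 8)
Byte[10]=F0: 4-byte lead, need 3 cont bytes. acc=0x0
Byte[11]=A7: continuation. acc=(acc<<6)|0x27=0x27
Byte[12]=AB: continuation. acc=(acc<<6)|0x2B=0x9EB
Byte[13]=9B: continuation. acc=(acc<<6)|0x1B=0x27ADB
Completed: cp=U+27ADB (starts at byte 10)
Byte[14]=4F: 1-byte ASCII. cp=U+004F

Answer: 0 1 3 6 8 10 14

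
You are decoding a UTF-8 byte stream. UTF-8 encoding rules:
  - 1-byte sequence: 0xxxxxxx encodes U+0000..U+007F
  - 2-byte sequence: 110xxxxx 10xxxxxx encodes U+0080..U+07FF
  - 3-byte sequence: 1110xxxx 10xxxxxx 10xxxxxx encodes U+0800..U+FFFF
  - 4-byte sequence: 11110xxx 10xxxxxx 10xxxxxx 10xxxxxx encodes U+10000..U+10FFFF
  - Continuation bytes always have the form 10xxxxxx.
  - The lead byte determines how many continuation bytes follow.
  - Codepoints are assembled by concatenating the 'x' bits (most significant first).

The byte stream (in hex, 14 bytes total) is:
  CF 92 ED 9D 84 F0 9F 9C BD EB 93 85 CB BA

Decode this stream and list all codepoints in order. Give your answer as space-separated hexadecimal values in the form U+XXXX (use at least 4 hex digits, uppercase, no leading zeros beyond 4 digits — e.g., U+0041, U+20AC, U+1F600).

Answer: U+03D2 U+D744 U+1F73D U+B4C5 U+02FA

Derivation:
Byte[0]=CF: 2-byte lead, need 1 cont bytes. acc=0xF
Byte[1]=92: continuation. acc=(acc<<6)|0x12=0x3D2
Completed: cp=U+03D2 (starts at byte 0)
Byte[2]=ED: 3-byte lead, need 2 cont bytes. acc=0xD
Byte[3]=9D: continuation. acc=(acc<<6)|0x1D=0x35D
Byte[4]=84: continuation. acc=(acc<<6)|0x04=0xD744
Completed: cp=U+D744 (starts at byte 2)
Byte[5]=F0: 4-byte lead, need 3 cont bytes. acc=0x0
Byte[6]=9F: continuation. acc=(acc<<6)|0x1F=0x1F
Byte[7]=9C: continuation. acc=(acc<<6)|0x1C=0x7DC
Byte[8]=BD: continuation. acc=(acc<<6)|0x3D=0x1F73D
Completed: cp=U+1F73D (starts at byte 5)
Byte[9]=EB: 3-byte lead, need 2 cont bytes. acc=0xB
Byte[10]=93: continuation. acc=(acc<<6)|0x13=0x2D3
Byte[11]=85: continuation. acc=(acc<<6)|0x05=0xB4C5
Completed: cp=U+B4C5 (starts at byte 9)
Byte[12]=CB: 2-byte lead, need 1 cont bytes. acc=0xB
Byte[13]=BA: continuation. acc=(acc<<6)|0x3A=0x2FA
Completed: cp=U+02FA (starts at byte 12)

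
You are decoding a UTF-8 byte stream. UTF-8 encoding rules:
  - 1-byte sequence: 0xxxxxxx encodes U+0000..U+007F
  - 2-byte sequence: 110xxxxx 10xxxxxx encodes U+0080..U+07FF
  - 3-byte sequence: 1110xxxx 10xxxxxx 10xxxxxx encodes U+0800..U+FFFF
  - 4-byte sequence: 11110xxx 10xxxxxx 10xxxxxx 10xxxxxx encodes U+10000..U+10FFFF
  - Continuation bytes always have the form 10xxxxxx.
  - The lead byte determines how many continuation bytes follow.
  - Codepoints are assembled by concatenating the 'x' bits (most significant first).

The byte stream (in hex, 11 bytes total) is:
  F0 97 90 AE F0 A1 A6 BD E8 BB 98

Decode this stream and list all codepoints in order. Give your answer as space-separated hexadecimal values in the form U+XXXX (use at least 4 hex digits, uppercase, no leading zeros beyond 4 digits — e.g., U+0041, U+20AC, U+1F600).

Byte[0]=F0: 4-byte lead, need 3 cont bytes. acc=0x0
Byte[1]=97: continuation. acc=(acc<<6)|0x17=0x17
Byte[2]=90: continuation. acc=(acc<<6)|0x10=0x5D0
Byte[3]=AE: continuation. acc=(acc<<6)|0x2E=0x1742E
Completed: cp=U+1742E (starts at byte 0)
Byte[4]=F0: 4-byte lead, need 3 cont bytes. acc=0x0
Byte[5]=A1: continuation. acc=(acc<<6)|0x21=0x21
Byte[6]=A6: continuation. acc=(acc<<6)|0x26=0x866
Byte[7]=BD: continuation. acc=(acc<<6)|0x3D=0x219BD
Completed: cp=U+219BD (starts at byte 4)
Byte[8]=E8: 3-byte lead, need 2 cont bytes. acc=0x8
Byte[9]=BB: continuation. acc=(acc<<6)|0x3B=0x23B
Byte[10]=98: continuation. acc=(acc<<6)|0x18=0x8ED8
Completed: cp=U+8ED8 (starts at byte 8)

Answer: U+1742E U+219BD U+8ED8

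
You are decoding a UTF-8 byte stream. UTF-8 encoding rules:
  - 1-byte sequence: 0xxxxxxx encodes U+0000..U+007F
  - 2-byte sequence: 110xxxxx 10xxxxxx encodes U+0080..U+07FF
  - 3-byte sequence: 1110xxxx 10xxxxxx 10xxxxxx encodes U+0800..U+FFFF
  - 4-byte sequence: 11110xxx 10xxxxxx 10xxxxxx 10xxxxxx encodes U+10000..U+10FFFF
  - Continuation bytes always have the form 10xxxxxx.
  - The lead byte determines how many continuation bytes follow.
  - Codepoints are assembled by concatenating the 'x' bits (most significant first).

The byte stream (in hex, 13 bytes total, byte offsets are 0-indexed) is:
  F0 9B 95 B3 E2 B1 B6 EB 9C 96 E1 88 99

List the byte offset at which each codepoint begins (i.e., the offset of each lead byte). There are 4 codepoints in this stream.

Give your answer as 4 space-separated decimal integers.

Byte[0]=F0: 4-byte lead, need 3 cont bytes. acc=0x0
Byte[1]=9B: continuation. acc=(acc<<6)|0x1B=0x1B
Byte[2]=95: continuation. acc=(acc<<6)|0x15=0x6D5
Byte[3]=B3: continuation. acc=(acc<<6)|0x33=0x1B573
Completed: cp=U+1B573 (starts at byte 0)
Byte[4]=E2: 3-byte lead, need 2 cont bytes. acc=0x2
Byte[5]=B1: continuation. acc=(acc<<6)|0x31=0xB1
Byte[6]=B6: continuation. acc=(acc<<6)|0x36=0x2C76
Completed: cp=U+2C76 (starts at byte 4)
Byte[7]=EB: 3-byte lead, need 2 cont bytes. acc=0xB
Byte[8]=9C: continuation. acc=(acc<<6)|0x1C=0x2DC
Byte[9]=96: continuation. acc=(acc<<6)|0x16=0xB716
Completed: cp=U+B716 (starts at byte 7)
Byte[10]=E1: 3-byte lead, need 2 cont bytes. acc=0x1
Byte[11]=88: continuation. acc=(acc<<6)|0x08=0x48
Byte[12]=99: continuation. acc=(acc<<6)|0x19=0x1219
Completed: cp=U+1219 (starts at byte 10)

Answer: 0 4 7 10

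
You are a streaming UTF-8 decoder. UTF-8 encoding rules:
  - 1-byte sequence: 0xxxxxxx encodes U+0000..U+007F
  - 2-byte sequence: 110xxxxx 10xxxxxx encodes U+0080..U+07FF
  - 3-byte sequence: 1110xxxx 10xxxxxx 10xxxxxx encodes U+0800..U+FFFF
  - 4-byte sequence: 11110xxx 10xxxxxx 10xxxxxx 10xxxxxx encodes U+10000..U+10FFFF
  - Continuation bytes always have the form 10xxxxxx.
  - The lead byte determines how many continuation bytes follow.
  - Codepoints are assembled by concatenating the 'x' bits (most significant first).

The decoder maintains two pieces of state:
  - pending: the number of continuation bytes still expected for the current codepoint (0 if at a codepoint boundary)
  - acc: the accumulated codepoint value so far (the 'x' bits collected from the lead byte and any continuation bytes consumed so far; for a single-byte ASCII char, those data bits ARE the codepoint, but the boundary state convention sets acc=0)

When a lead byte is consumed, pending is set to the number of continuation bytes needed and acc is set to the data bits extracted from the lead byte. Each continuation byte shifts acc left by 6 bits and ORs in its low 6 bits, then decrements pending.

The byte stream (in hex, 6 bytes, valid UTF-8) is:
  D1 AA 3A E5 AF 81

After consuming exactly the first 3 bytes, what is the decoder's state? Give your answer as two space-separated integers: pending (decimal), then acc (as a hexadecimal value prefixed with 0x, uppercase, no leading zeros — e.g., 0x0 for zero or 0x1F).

Answer: 0 0x0

Derivation:
Byte[0]=D1: 2-byte lead. pending=1, acc=0x11
Byte[1]=AA: continuation. acc=(acc<<6)|0x2A=0x46A, pending=0
Byte[2]=3A: 1-byte. pending=0, acc=0x0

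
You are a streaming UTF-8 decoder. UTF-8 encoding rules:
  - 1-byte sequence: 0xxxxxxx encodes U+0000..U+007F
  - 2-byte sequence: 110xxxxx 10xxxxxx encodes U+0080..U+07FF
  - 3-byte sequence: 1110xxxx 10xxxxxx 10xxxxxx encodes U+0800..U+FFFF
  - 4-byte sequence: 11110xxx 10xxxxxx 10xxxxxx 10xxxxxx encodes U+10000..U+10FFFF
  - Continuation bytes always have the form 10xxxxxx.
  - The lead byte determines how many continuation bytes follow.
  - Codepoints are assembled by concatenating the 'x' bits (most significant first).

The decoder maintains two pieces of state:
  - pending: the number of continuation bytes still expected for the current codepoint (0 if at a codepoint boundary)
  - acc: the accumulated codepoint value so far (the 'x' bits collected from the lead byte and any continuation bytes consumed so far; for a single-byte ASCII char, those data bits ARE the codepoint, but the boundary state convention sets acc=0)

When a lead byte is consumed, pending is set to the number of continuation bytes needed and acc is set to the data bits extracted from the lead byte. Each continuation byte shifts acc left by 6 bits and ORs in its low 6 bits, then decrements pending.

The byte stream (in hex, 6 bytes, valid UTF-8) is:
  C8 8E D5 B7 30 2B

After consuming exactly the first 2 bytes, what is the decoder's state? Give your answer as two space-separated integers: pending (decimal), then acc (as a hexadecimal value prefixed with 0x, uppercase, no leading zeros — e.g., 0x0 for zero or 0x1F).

Byte[0]=C8: 2-byte lead. pending=1, acc=0x8
Byte[1]=8E: continuation. acc=(acc<<6)|0x0E=0x20E, pending=0

Answer: 0 0x20E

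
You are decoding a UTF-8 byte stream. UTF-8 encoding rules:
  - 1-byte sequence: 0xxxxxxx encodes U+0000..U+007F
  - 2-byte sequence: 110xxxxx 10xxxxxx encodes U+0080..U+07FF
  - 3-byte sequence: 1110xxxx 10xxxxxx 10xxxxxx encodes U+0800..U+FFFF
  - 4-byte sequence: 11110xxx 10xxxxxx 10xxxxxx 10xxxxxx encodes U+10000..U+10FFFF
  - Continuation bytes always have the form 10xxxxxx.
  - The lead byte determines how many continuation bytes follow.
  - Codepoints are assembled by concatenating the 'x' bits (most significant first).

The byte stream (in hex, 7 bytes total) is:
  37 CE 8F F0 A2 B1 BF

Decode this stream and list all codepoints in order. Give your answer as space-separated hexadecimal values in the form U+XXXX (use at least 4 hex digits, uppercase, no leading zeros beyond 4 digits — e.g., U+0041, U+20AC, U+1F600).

Byte[0]=37: 1-byte ASCII. cp=U+0037
Byte[1]=CE: 2-byte lead, need 1 cont bytes. acc=0xE
Byte[2]=8F: continuation. acc=(acc<<6)|0x0F=0x38F
Completed: cp=U+038F (starts at byte 1)
Byte[3]=F0: 4-byte lead, need 3 cont bytes. acc=0x0
Byte[4]=A2: continuation. acc=(acc<<6)|0x22=0x22
Byte[5]=B1: continuation. acc=(acc<<6)|0x31=0x8B1
Byte[6]=BF: continuation. acc=(acc<<6)|0x3F=0x22C7F
Completed: cp=U+22C7F (starts at byte 3)

Answer: U+0037 U+038F U+22C7F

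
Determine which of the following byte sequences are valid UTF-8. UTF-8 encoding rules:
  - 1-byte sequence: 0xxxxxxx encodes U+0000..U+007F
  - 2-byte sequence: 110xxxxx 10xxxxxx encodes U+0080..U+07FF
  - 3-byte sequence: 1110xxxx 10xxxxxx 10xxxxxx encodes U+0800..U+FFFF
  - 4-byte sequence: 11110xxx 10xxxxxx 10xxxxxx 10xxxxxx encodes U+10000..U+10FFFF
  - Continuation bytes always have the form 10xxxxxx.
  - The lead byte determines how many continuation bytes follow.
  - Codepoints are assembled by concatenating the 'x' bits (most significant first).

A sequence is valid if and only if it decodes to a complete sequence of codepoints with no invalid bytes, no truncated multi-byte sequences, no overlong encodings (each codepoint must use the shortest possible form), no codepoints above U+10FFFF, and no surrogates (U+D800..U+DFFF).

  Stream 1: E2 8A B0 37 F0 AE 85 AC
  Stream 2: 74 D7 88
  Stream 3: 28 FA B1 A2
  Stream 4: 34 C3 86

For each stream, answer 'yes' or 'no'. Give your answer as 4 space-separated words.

Answer: yes yes no yes

Derivation:
Stream 1: decodes cleanly. VALID
Stream 2: decodes cleanly. VALID
Stream 3: error at byte offset 1. INVALID
Stream 4: decodes cleanly. VALID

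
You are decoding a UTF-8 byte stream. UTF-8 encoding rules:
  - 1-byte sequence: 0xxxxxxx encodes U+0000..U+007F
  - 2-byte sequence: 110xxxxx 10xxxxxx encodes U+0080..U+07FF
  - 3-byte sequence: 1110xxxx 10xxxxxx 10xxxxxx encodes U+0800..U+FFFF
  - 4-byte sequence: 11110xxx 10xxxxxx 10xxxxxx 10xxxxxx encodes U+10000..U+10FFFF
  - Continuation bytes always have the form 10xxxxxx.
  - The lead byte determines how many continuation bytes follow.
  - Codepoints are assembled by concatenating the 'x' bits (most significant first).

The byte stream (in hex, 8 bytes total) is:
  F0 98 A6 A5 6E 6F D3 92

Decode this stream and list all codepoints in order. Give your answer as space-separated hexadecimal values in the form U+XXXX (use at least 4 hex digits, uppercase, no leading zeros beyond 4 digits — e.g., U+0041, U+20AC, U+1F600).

Answer: U+189A5 U+006E U+006F U+04D2

Derivation:
Byte[0]=F0: 4-byte lead, need 3 cont bytes. acc=0x0
Byte[1]=98: continuation. acc=(acc<<6)|0x18=0x18
Byte[2]=A6: continuation. acc=(acc<<6)|0x26=0x626
Byte[3]=A5: continuation. acc=(acc<<6)|0x25=0x189A5
Completed: cp=U+189A5 (starts at byte 0)
Byte[4]=6E: 1-byte ASCII. cp=U+006E
Byte[5]=6F: 1-byte ASCII. cp=U+006F
Byte[6]=D3: 2-byte lead, need 1 cont bytes. acc=0x13
Byte[7]=92: continuation. acc=(acc<<6)|0x12=0x4D2
Completed: cp=U+04D2 (starts at byte 6)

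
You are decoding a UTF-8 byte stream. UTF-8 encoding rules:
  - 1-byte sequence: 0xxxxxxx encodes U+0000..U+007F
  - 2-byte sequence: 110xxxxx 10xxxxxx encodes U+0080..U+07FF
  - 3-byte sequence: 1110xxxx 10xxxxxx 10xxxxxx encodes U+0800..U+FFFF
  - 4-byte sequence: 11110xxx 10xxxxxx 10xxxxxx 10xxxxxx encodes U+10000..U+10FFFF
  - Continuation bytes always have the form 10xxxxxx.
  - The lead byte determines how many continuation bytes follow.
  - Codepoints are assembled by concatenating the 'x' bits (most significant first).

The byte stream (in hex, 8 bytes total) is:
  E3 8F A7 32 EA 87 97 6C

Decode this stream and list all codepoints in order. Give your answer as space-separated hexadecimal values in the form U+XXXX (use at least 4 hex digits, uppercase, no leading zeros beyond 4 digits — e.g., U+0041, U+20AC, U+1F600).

Byte[0]=E3: 3-byte lead, need 2 cont bytes. acc=0x3
Byte[1]=8F: continuation. acc=(acc<<6)|0x0F=0xCF
Byte[2]=A7: continuation. acc=(acc<<6)|0x27=0x33E7
Completed: cp=U+33E7 (starts at byte 0)
Byte[3]=32: 1-byte ASCII. cp=U+0032
Byte[4]=EA: 3-byte lead, need 2 cont bytes. acc=0xA
Byte[5]=87: continuation. acc=(acc<<6)|0x07=0x287
Byte[6]=97: continuation. acc=(acc<<6)|0x17=0xA1D7
Completed: cp=U+A1D7 (starts at byte 4)
Byte[7]=6C: 1-byte ASCII. cp=U+006C

Answer: U+33E7 U+0032 U+A1D7 U+006C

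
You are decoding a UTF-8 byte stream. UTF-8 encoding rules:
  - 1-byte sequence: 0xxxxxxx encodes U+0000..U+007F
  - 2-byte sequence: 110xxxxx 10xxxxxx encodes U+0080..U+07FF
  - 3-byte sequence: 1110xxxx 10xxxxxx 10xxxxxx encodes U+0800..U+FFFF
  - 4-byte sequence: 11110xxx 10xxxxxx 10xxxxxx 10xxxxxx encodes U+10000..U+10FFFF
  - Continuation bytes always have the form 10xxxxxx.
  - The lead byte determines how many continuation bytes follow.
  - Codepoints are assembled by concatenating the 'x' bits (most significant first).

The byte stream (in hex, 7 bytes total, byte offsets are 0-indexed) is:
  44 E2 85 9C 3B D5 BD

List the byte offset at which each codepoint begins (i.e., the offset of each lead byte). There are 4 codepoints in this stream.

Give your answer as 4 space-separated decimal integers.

Byte[0]=44: 1-byte ASCII. cp=U+0044
Byte[1]=E2: 3-byte lead, need 2 cont bytes. acc=0x2
Byte[2]=85: continuation. acc=(acc<<6)|0x05=0x85
Byte[3]=9C: continuation. acc=(acc<<6)|0x1C=0x215C
Completed: cp=U+215C (starts at byte 1)
Byte[4]=3B: 1-byte ASCII. cp=U+003B
Byte[5]=D5: 2-byte lead, need 1 cont bytes. acc=0x15
Byte[6]=BD: continuation. acc=(acc<<6)|0x3D=0x57D
Completed: cp=U+057D (starts at byte 5)

Answer: 0 1 4 5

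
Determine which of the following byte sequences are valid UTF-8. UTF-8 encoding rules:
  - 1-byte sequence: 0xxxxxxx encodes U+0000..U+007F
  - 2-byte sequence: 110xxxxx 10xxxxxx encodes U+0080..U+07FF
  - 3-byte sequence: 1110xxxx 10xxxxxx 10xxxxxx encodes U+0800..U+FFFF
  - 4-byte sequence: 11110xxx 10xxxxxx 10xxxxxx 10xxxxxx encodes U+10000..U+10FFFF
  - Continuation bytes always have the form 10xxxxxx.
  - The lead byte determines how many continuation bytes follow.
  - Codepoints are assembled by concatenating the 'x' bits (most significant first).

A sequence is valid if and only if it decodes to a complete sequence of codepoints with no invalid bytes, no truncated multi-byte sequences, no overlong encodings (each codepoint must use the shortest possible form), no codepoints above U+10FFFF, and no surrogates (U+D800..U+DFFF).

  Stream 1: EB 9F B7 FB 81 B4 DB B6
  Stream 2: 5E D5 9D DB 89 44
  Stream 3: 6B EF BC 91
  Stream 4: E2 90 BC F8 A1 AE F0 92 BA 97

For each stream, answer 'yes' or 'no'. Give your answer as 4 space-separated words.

Stream 1: error at byte offset 3. INVALID
Stream 2: decodes cleanly. VALID
Stream 3: decodes cleanly. VALID
Stream 4: error at byte offset 3. INVALID

Answer: no yes yes no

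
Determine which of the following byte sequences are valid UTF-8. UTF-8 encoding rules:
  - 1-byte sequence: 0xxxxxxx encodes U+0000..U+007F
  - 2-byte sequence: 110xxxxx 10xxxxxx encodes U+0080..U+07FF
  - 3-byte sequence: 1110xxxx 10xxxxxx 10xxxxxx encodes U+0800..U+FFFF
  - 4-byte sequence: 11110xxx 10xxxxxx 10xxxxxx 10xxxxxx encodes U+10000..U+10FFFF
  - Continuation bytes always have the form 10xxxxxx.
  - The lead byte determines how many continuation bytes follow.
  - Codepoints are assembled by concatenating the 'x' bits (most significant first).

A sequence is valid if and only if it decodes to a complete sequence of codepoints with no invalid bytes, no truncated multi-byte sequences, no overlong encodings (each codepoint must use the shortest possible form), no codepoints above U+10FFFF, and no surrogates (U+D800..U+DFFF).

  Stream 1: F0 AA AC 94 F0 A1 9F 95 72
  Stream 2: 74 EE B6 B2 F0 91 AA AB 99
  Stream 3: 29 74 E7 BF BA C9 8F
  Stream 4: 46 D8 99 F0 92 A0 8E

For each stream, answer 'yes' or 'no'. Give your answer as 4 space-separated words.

Stream 1: decodes cleanly. VALID
Stream 2: error at byte offset 8. INVALID
Stream 3: decodes cleanly. VALID
Stream 4: decodes cleanly. VALID

Answer: yes no yes yes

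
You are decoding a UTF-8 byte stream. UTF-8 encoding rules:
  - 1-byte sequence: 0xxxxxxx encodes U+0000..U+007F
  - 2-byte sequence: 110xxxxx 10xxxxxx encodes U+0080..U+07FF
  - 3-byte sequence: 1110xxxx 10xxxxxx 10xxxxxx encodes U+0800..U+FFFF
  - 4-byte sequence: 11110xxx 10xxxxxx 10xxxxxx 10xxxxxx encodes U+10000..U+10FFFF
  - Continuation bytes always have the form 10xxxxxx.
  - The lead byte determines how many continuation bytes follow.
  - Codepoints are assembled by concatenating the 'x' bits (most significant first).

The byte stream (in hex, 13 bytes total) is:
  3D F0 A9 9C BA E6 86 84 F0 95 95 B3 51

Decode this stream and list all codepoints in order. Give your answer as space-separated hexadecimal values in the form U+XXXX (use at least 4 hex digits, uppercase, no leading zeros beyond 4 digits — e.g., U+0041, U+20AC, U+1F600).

Byte[0]=3D: 1-byte ASCII. cp=U+003D
Byte[1]=F0: 4-byte lead, need 3 cont bytes. acc=0x0
Byte[2]=A9: continuation. acc=(acc<<6)|0x29=0x29
Byte[3]=9C: continuation. acc=(acc<<6)|0x1C=0xA5C
Byte[4]=BA: continuation. acc=(acc<<6)|0x3A=0x2973A
Completed: cp=U+2973A (starts at byte 1)
Byte[5]=E6: 3-byte lead, need 2 cont bytes. acc=0x6
Byte[6]=86: continuation. acc=(acc<<6)|0x06=0x186
Byte[7]=84: continuation. acc=(acc<<6)|0x04=0x6184
Completed: cp=U+6184 (starts at byte 5)
Byte[8]=F0: 4-byte lead, need 3 cont bytes. acc=0x0
Byte[9]=95: continuation. acc=(acc<<6)|0x15=0x15
Byte[10]=95: continuation. acc=(acc<<6)|0x15=0x555
Byte[11]=B3: continuation. acc=(acc<<6)|0x33=0x15573
Completed: cp=U+15573 (starts at byte 8)
Byte[12]=51: 1-byte ASCII. cp=U+0051

Answer: U+003D U+2973A U+6184 U+15573 U+0051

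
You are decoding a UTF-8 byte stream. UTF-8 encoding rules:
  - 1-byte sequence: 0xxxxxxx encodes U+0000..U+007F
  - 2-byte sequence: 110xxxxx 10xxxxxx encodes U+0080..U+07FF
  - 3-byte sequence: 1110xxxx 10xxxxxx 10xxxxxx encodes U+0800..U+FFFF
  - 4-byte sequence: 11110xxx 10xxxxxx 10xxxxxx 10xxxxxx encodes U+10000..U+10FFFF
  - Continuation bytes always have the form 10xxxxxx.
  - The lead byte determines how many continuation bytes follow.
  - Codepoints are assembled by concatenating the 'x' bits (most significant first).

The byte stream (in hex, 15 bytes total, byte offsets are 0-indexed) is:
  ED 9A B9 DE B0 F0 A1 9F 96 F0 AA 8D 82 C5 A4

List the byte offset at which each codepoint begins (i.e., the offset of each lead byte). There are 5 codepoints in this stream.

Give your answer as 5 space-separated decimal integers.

Byte[0]=ED: 3-byte lead, need 2 cont bytes. acc=0xD
Byte[1]=9A: continuation. acc=(acc<<6)|0x1A=0x35A
Byte[2]=B9: continuation. acc=(acc<<6)|0x39=0xD6B9
Completed: cp=U+D6B9 (starts at byte 0)
Byte[3]=DE: 2-byte lead, need 1 cont bytes. acc=0x1E
Byte[4]=B0: continuation. acc=(acc<<6)|0x30=0x7B0
Completed: cp=U+07B0 (starts at byte 3)
Byte[5]=F0: 4-byte lead, need 3 cont bytes. acc=0x0
Byte[6]=A1: continuation. acc=(acc<<6)|0x21=0x21
Byte[7]=9F: continuation. acc=(acc<<6)|0x1F=0x85F
Byte[8]=96: continuation. acc=(acc<<6)|0x16=0x217D6
Completed: cp=U+217D6 (starts at byte 5)
Byte[9]=F0: 4-byte lead, need 3 cont bytes. acc=0x0
Byte[10]=AA: continuation. acc=(acc<<6)|0x2A=0x2A
Byte[11]=8D: continuation. acc=(acc<<6)|0x0D=0xA8D
Byte[12]=82: continuation. acc=(acc<<6)|0x02=0x2A342
Completed: cp=U+2A342 (starts at byte 9)
Byte[13]=C5: 2-byte lead, need 1 cont bytes. acc=0x5
Byte[14]=A4: continuation. acc=(acc<<6)|0x24=0x164
Completed: cp=U+0164 (starts at byte 13)

Answer: 0 3 5 9 13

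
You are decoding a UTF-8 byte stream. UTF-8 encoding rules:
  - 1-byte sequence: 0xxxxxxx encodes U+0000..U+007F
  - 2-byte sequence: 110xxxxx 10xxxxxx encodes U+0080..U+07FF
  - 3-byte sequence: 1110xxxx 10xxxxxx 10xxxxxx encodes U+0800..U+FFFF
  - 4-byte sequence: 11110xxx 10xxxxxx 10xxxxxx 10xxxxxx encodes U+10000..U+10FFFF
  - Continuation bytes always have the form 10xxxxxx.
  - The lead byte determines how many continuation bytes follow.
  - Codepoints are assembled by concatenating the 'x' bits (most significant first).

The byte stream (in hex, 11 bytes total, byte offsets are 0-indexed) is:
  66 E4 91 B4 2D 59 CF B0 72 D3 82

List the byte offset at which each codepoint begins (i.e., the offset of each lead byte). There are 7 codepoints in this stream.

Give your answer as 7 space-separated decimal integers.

Byte[0]=66: 1-byte ASCII. cp=U+0066
Byte[1]=E4: 3-byte lead, need 2 cont bytes. acc=0x4
Byte[2]=91: continuation. acc=(acc<<6)|0x11=0x111
Byte[3]=B4: continuation. acc=(acc<<6)|0x34=0x4474
Completed: cp=U+4474 (starts at byte 1)
Byte[4]=2D: 1-byte ASCII. cp=U+002D
Byte[5]=59: 1-byte ASCII. cp=U+0059
Byte[6]=CF: 2-byte lead, need 1 cont bytes. acc=0xF
Byte[7]=B0: continuation. acc=(acc<<6)|0x30=0x3F0
Completed: cp=U+03F0 (starts at byte 6)
Byte[8]=72: 1-byte ASCII. cp=U+0072
Byte[9]=D3: 2-byte lead, need 1 cont bytes. acc=0x13
Byte[10]=82: continuation. acc=(acc<<6)|0x02=0x4C2
Completed: cp=U+04C2 (starts at byte 9)

Answer: 0 1 4 5 6 8 9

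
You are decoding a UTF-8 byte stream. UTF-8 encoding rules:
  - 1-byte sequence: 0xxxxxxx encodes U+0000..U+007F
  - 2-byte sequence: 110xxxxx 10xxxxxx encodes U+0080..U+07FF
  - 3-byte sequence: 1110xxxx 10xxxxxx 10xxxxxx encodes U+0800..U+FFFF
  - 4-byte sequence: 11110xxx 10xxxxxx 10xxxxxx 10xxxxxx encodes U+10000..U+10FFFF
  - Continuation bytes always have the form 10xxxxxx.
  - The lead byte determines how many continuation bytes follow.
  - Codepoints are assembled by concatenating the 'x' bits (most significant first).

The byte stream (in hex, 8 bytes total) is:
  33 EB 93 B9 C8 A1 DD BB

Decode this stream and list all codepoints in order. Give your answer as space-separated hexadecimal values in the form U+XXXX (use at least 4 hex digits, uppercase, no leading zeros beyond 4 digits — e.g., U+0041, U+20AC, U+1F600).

Answer: U+0033 U+B4F9 U+0221 U+077B

Derivation:
Byte[0]=33: 1-byte ASCII. cp=U+0033
Byte[1]=EB: 3-byte lead, need 2 cont bytes. acc=0xB
Byte[2]=93: continuation. acc=(acc<<6)|0x13=0x2D3
Byte[3]=B9: continuation. acc=(acc<<6)|0x39=0xB4F9
Completed: cp=U+B4F9 (starts at byte 1)
Byte[4]=C8: 2-byte lead, need 1 cont bytes. acc=0x8
Byte[5]=A1: continuation. acc=(acc<<6)|0x21=0x221
Completed: cp=U+0221 (starts at byte 4)
Byte[6]=DD: 2-byte lead, need 1 cont bytes. acc=0x1D
Byte[7]=BB: continuation. acc=(acc<<6)|0x3B=0x77B
Completed: cp=U+077B (starts at byte 6)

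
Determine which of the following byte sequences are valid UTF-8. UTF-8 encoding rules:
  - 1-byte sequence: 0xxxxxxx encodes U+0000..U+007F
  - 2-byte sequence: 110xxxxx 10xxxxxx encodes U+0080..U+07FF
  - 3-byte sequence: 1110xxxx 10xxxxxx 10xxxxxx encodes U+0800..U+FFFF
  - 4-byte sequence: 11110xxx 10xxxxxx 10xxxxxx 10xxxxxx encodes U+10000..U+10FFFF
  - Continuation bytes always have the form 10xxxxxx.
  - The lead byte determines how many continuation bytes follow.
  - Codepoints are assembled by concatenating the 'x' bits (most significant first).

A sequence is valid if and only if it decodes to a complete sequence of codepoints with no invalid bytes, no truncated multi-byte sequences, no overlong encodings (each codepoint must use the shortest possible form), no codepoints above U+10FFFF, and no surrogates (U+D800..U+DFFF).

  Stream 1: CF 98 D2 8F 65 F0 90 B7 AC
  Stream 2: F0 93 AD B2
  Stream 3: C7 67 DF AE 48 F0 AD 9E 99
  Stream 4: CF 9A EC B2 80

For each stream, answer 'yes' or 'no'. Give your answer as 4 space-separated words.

Answer: yes yes no yes

Derivation:
Stream 1: decodes cleanly. VALID
Stream 2: decodes cleanly. VALID
Stream 3: error at byte offset 1. INVALID
Stream 4: decodes cleanly. VALID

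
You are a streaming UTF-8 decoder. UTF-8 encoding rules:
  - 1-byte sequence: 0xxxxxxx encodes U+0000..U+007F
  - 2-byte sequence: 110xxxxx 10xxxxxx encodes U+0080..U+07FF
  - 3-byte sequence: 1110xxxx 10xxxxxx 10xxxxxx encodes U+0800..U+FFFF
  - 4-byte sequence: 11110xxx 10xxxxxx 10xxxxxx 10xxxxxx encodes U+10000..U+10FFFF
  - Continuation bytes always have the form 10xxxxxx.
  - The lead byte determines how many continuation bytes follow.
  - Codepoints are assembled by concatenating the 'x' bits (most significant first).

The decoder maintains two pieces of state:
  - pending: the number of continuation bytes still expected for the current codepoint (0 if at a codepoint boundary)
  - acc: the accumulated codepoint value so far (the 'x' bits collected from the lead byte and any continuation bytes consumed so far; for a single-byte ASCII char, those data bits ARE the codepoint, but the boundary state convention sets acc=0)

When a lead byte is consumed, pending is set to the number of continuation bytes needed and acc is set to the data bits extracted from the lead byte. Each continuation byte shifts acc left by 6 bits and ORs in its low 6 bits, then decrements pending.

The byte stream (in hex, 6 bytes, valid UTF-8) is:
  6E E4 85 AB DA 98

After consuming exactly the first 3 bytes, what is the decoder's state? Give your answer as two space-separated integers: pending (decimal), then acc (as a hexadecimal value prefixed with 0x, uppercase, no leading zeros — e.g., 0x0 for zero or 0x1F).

Answer: 1 0x105

Derivation:
Byte[0]=6E: 1-byte. pending=0, acc=0x0
Byte[1]=E4: 3-byte lead. pending=2, acc=0x4
Byte[2]=85: continuation. acc=(acc<<6)|0x05=0x105, pending=1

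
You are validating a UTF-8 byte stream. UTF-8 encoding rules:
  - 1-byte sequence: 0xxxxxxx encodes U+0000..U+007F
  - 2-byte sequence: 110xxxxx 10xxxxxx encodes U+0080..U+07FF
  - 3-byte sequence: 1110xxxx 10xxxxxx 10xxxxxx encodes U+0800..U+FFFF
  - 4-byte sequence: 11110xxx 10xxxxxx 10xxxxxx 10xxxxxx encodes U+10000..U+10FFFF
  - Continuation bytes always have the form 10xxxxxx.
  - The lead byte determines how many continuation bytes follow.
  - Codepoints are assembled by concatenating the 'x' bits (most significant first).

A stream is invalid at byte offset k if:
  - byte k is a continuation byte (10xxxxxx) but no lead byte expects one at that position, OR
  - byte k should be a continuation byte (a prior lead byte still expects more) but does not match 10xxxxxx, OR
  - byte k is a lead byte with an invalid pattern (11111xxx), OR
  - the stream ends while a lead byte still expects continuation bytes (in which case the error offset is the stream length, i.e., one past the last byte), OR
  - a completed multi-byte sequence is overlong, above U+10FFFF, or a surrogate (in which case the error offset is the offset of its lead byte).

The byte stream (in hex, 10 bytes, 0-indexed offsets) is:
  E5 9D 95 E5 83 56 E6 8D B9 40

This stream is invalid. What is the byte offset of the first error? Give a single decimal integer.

Answer: 5

Derivation:
Byte[0]=E5: 3-byte lead, need 2 cont bytes. acc=0x5
Byte[1]=9D: continuation. acc=(acc<<6)|0x1D=0x15D
Byte[2]=95: continuation. acc=(acc<<6)|0x15=0x5755
Completed: cp=U+5755 (starts at byte 0)
Byte[3]=E5: 3-byte lead, need 2 cont bytes. acc=0x5
Byte[4]=83: continuation. acc=(acc<<6)|0x03=0x143
Byte[5]=56: expected 10xxxxxx continuation. INVALID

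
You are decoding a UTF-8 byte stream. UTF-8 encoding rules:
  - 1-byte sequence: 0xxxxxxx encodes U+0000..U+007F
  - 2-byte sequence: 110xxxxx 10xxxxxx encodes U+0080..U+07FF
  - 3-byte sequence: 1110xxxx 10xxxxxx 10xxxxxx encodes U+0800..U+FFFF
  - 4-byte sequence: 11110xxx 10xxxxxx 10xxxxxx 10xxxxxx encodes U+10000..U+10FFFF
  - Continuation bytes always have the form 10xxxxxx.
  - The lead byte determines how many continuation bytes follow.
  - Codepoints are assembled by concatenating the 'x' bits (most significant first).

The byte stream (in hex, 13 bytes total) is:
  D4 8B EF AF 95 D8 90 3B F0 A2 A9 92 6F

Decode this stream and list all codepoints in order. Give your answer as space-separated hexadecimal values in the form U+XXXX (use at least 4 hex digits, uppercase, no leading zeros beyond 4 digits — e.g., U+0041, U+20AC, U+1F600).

Byte[0]=D4: 2-byte lead, need 1 cont bytes. acc=0x14
Byte[1]=8B: continuation. acc=(acc<<6)|0x0B=0x50B
Completed: cp=U+050B (starts at byte 0)
Byte[2]=EF: 3-byte lead, need 2 cont bytes. acc=0xF
Byte[3]=AF: continuation. acc=(acc<<6)|0x2F=0x3EF
Byte[4]=95: continuation. acc=(acc<<6)|0x15=0xFBD5
Completed: cp=U+FBD5 (starts at byte 2)
Byte[5]=D8: 2-byte lead, need 1 cont bytes. acc=0x18
Byte[6]=90: continuation. acc=(acc<<6)|0x10=0x610
Completed: cp=U+0610 (starts at byte 5)
Byte[7]=3B: 1-byte ASCII. cp=U+003B
Byte[8]=F0: 4-byte lead, need 3 cont bytes. acc=0x0
Byte[9]=A2: continuation. acc=(acc<<6)|0x22=0x22
Byte[10]=A9: continuation. acc=(acc<<6)|0x29=0x8A9
Byte[11]=92: continuation. acc=(acc<<6)|0x12=0x22A52
Completed: cp=U+22A52 (starts at byte 8)
Byte[12]=6F: 1-byte ASCII. cp=U+006F

Answer: U+050B U+FBD5 U+0610 U+003B U+22A52 U+006F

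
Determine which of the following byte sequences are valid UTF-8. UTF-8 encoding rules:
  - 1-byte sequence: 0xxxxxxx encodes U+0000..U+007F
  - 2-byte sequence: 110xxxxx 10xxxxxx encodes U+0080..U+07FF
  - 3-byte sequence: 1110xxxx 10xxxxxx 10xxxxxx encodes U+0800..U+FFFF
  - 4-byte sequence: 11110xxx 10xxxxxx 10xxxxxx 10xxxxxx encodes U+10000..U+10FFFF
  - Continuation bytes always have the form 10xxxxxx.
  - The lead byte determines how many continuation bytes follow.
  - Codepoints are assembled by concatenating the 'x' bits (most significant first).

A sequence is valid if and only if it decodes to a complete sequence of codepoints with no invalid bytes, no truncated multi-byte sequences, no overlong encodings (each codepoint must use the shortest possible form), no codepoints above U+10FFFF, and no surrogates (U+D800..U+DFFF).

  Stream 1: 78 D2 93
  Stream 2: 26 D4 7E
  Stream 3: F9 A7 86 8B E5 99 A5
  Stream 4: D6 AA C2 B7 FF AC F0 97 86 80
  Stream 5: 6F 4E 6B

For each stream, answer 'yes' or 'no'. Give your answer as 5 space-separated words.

Stream 1: decodes cleanly. VALID
Stream 2: error at byte offset 2. INVALID
Stream 3: error at byte offset 0. INVALID
Stream 4: error at byte offset 4. INVALID
Stream 5: decodes cleanly. VALID

Answer: yes no no no yes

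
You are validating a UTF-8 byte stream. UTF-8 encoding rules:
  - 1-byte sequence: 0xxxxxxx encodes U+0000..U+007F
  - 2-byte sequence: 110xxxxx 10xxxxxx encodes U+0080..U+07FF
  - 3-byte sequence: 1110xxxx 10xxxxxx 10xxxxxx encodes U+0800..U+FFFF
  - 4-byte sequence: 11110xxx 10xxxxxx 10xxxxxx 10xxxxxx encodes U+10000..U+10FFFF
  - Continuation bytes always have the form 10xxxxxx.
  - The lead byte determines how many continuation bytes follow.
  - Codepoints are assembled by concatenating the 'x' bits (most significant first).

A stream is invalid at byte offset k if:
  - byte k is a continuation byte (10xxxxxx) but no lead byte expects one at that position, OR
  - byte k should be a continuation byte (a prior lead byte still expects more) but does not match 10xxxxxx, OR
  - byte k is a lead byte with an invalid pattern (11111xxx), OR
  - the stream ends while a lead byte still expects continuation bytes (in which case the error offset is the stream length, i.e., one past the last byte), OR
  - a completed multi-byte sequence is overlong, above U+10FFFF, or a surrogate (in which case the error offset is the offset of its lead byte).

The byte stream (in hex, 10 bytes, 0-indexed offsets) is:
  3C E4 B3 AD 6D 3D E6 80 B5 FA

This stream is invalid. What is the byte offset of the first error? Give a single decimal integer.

Byte[0]=3C: 1-byte ASCII. cp=U+003C
Byte[1]=E4: 3-byte lead, need 2 cont bytes. acc=0x4
Byte[2]=B3: continuation. acc=(acc<<6)|0x33=0x133
Byte[3]=AD: continuation. acc=(acc<<6)|0x2D=0x4CED
Completed: cp=U+4CED (starts at byte 1)
Byte[4]=6D: 1-byte ASCII. cp=U+006D
Byte[5]=3D: 1-byte ASCII. cp=U+003D
Byte[6]=E6: 3-byte lead, need 2 cont bytes. acc=0x6
Byte[7]=80: continuation. acc=(acc<<6)|0x00=0x180
Byte[8]=B5: continuation. acc=(acc<<6)|0x35=0x6035
Completed: cp=U+6035 (starts at byte 6)
Byte[9]=FA: INVALID lead byte (not 0xxx/110x/1110/11110)

Answer: 9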